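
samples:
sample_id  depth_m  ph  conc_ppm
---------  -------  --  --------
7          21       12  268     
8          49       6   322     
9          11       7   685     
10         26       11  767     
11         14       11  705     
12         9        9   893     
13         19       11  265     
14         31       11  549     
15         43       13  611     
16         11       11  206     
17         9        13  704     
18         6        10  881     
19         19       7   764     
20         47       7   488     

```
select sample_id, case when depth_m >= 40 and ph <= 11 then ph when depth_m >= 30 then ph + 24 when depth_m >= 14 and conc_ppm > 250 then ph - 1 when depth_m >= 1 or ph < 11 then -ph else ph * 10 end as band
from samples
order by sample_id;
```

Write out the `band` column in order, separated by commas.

11, 6, -7, 10, 10, -9, 10, 35, 37, -11, -13, -10, 6, 7

sample_id=7: depth_m >= 14 and conc_ppm > 250 → 11
sample_id=8: depth_m >= 40 and ph <= 11 → 6
sample_id=9: depth_m >= 1 or ph < 11 → -7
sample_id=10: depth_m >= 14 and conc_ppm > 250 → 10
sample_id=11: depth_m >= 14 and conc_ppm > 250 → 10
sample_id=12: depth_m >= 1 or ph < 11 → -9
sample_id=13: depth_m >= 14 and conc_ppm > 250 → 10
sample_id=14: depth_m >= 30 → 35
sample_id=15: depth_m >= 30 → 37
sample_id=16: depth_m >= 1 or ph < 11 → -11
sample_id=17: depth_m >= 1 or ph < 11 → -13
sample_id=18: depth_m >= 1 or ph < 11 → -10
sample_id=19: depth_m >= 14 and conc_ppm > 250 → 6
sample_id=20: depth_m >= 40 and ph <= 11 → 7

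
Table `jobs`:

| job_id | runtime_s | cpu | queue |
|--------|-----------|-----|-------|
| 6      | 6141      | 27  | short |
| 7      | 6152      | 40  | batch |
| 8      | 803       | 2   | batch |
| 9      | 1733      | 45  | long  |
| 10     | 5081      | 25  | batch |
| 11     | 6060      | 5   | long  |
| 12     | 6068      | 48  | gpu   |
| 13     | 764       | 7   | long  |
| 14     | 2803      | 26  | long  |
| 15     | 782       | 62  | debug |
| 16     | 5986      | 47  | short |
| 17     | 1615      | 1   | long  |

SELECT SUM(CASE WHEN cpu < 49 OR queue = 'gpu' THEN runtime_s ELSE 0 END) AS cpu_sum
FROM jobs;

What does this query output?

43206

job_id=6: ✓ → 6141
job_id=7: ✓ → 6152
job_id=8: ✓ → 803
job_id=9: ✓ → 1733
job_id=10: ✓ → 5081
job_id=11: ✓ → 6060
job_id=12: ✓ → 6068
job_id=13: ✓ → 764
job_id=14: ✓ → 2803
job_id=15: ✗
job_id=16: ✓ → 5986
job_id=17: ✓ → 1615
cpu_sum = 6141 + 6152 + 803 + 1733 + 5081 + 6060 + 6068 + 764 + 2803 + 5986 + 1615 = 43206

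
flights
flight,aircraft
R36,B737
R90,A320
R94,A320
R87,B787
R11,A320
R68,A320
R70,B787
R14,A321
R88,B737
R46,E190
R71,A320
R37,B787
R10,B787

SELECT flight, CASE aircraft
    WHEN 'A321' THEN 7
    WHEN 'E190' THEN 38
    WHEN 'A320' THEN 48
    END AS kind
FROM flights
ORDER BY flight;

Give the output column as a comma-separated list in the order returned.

flight=R10: (no match → NULL) → NULL
flight=R11: aircraft='A320' → 48
flight=R14: aircraft='A321' → 7
flight=R36: (no match → NULL) → NULL
flight=R37: (no match → NULL) → NULL
flight=R46: aircraft='E190' → 38
flight=R68: aircraft='A320' → 48
flight=R70: (no match → NULL) → NULL
flight=R71: aircraft='A320' → 48
flight=R87: (no match → NULL) → NULL
flight=R88: (no match → NULL) → NULL
flight=R90: aircraft='A320' → 48
flight=R94: aircraft='A320' → 48

NULL, 48, 7, NULL, NULL, 38, 48, NULL, 48, NULL, NULL, 48, 48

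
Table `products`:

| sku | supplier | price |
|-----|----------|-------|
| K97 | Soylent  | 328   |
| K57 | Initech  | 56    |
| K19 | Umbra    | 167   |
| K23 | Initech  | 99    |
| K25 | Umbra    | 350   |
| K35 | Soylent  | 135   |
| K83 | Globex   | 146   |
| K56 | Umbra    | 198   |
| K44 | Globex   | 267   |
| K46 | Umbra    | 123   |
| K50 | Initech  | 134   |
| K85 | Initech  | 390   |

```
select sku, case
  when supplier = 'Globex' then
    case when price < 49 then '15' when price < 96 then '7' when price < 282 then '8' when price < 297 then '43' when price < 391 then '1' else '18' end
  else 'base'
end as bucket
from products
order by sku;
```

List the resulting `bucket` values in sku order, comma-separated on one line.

base, base, base, base, 8, base, base, base, base, 8, base, base

sku=K19: supplier='Umbra' → outer ELSE → base
sku=K23: supplier='Initech' → outer ELSE → base
sku=K25: supplier='Umbra' → outer ELSE → base
sku=K35: supplier='Soylent' → outer ELSE → base
sku=K44: supplier='Globex' → inner[price < 282] → 8
sku=K46: supplier='Umbra' → outer ELSE → base
sku=K50: supplier='Initech' → outer ELSE → base
sku=K56: supplier='Umbra' → outer ELSE → base
sku=K57: supplier='Initech' → outer ELSE → base
sku=K83: supplier='Globex' → inner[price < 282] → 8
sku=K85: supplier='Initech' → outer ELSE → base
sku=K97: supplier='Soylent' → outer ELSE → base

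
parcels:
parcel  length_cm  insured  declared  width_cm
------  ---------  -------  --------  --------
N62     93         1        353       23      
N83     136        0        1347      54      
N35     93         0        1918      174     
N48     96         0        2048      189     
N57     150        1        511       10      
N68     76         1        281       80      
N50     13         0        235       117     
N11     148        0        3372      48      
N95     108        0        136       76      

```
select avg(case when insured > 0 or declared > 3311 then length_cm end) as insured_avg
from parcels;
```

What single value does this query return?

116.75

parcel=N62: ✓ → 93
parcel=N83: ✗
parcel=N35: ✗
parcel=N48: ✗
parcel=N57: ✓ → 150
parcel=N68: ✓ → 76
parcel=N50: ✗
parcel=N11: ✓ → 148
parcel=N95: ✗
insured_avg = (93 + 150 + 76 + 148) / 4 = 116.75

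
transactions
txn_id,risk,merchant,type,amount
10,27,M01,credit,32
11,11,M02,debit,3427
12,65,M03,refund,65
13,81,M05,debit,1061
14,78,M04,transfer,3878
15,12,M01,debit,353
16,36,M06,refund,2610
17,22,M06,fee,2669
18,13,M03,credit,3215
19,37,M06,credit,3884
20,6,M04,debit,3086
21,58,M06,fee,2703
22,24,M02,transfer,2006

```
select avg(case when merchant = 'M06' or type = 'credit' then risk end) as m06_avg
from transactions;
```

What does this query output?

txn_id=10: ✓ → 27
txn_id=11: ✗
txn_id=12: ✗
txn_id=13: ✗
txn_id=14: ✗
txn_id=15: ✗
txn_id=16: ✓ → 36
txn_id=17: ✓ → 22
txn_id=18: ✓ → 13
txn_id=19: ✓ → 37
txn_id=20: ✗
txn_id=21: ✓ → 58
txn_id=22: ✗
m06_avg = (27 + 36 + 22 + 13 + 37 + 58) / 6 = 32.1666666667

32.1666666667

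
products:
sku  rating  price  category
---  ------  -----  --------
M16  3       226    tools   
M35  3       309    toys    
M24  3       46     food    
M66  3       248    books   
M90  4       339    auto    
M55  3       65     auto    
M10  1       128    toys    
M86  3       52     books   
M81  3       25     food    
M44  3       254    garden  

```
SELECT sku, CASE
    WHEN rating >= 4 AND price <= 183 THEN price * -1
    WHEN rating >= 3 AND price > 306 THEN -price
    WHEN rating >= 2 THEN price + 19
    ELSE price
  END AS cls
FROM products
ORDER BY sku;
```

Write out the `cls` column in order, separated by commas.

128, 245, 65, -309, 273, 84, 267, 44, 71, -339

sku=M10: ELSE → 128
sku=M16: rating >= 2 → 245
sku=M24: rating >= 2 → 65
sku=M35: rating >= 3 AND price > 306 → -309
sku=M44: rating >= 2 → 273
sku=M55: rating >= 2 → 84
sku=M66: rating >= 2 → 267
sku=M81: rating >= 2 → 44
sku=M86: rating >= 2 → 71
sku=M90: rating >= 3 AND price > 306 → -339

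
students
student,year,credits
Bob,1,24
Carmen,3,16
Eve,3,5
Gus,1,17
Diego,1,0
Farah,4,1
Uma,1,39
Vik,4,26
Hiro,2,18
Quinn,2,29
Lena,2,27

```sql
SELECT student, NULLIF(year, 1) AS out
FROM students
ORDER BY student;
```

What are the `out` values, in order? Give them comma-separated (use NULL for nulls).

student=Bob: year=1 vs 1: equal → NULL
student=Carmen: year=3 vs 1: differ → 3
student=Diego: year=1 vs 1: equal → NULL
student=Eve: year=3 vs 1: differ → 3
student=Farah: year=4 vs 1: differ → 4
student=Gus: year=1 vs 1: equal → NULL
student=Hiro: year=2 vs 1: differ → 2
student=Lena: year=2 vs 1: differ → 2
student=Quinn: year=2 vs 1: differ → 2
student=Uma: year=1 vs 1: equal → NULL
student=Vik: year=4 vs 1: differ → 4

NULL, 3, NULL, 3, 4, NULL, 2, 2, 2, NULL, 4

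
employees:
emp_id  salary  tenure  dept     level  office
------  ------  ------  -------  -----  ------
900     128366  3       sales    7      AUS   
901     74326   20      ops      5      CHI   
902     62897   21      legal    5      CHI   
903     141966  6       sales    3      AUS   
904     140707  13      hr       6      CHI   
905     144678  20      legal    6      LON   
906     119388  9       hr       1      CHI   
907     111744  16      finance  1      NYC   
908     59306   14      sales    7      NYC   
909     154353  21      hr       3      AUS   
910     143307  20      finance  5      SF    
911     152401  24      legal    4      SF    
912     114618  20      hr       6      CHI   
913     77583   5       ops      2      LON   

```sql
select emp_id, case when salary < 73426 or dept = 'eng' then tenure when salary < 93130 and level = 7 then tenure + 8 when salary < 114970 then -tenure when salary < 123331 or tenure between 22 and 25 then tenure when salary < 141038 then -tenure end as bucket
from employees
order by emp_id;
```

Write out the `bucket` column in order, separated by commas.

-3, -20, 21, NULL, -13, NULL, 9, -16, 14, NULL, NULL, 24, -20, -5

emp_id=900: salary < 141038 → -3
emp_id=901: salary < 114970 → -20
emp_id=902: salary < 73426 or dept = 'eng' → 21
emp_id=903: (no match → NULL) → NULL
emp_id=904: salary < 141038 → -13
emp_id=905: (no match → NULL) → NULL
emp_id=906: salary < 123331 or tenure between 22 and 25 → 9
emp_id=907: salary < 114970 → -16
emp_id=908: salary < 73426 or dept = 'eng' → 14
emp_id=909: (no match → NULL) → NULL
emp_id=910: (no match → NULL) → NULL
emp_id=911: salary < 123331 or tenure between 22 and 25 → 24
emp_id=912: salary < 114970 → -20
emp_id=913: salary < 114970 → -5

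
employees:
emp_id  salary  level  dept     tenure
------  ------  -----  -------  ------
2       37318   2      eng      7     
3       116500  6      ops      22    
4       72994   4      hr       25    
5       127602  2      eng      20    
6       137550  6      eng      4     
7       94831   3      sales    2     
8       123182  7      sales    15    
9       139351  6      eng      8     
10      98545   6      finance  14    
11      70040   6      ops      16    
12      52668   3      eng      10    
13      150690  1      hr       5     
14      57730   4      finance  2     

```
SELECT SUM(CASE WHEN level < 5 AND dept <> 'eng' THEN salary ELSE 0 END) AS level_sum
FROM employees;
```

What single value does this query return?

emp_id=2: ✗
emp_id=3: ✗
emp_id=4: ✓ → 72994
emp_id=5: ✗
emp_id=6: ✗
emp_id=7: ✓ → 94831
emp_id=8: ✗
emp_id=9: ✗
emp_id=10: ✗
emp_id=11: ✗
emp_id=12: ✗
emp_id=13: ✓ → 150690
emp_id=14: ✓ → 57730
level_sum = 72994 + 94831 + 150690 + 57730 = 376245

376245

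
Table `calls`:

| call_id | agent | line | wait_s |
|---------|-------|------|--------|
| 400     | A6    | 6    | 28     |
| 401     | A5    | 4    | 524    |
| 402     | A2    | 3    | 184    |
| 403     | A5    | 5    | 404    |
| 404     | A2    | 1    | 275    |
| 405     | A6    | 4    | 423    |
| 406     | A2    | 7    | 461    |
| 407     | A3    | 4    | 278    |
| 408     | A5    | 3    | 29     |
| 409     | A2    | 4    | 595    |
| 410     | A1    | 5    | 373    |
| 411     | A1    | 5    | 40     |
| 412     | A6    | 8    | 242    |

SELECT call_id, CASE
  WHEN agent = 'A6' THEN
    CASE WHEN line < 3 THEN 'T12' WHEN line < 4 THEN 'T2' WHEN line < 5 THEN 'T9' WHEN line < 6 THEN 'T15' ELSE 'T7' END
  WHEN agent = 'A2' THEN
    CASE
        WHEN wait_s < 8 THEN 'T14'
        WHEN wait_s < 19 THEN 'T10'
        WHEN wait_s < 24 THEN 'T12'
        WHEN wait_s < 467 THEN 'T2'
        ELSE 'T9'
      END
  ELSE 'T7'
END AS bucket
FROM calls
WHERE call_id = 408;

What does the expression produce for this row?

call_id = 408: agent=A5, line=3, wait_s=29.
agent='A5' → outer ELSE → T7

T7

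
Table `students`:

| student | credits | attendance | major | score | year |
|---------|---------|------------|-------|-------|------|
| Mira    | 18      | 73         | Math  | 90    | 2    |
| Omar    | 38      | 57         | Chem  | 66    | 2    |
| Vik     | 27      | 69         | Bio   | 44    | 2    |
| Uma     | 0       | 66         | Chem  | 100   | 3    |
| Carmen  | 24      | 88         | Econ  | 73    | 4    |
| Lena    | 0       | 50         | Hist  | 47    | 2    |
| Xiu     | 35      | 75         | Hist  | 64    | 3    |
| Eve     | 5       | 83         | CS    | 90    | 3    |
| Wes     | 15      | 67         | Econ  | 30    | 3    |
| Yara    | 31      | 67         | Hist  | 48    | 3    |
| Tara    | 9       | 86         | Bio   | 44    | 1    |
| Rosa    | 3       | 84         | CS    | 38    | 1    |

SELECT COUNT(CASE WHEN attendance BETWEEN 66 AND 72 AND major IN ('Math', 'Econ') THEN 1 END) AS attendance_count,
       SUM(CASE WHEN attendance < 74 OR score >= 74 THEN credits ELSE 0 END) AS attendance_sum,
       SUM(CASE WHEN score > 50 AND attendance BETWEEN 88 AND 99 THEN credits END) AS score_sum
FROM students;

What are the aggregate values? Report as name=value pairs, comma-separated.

attendance_count=1, attendance_sum=134, score_sum=24

[attendance_count: attendance BETWEEN 66 AND 72 AND major IN ('Math', 'Econ')]
student=Mira: ✗
student=Omar: ✗
student=Vik: ✗
student=Uma: ✗
student=Carmen: ✗
student=Lena: ✗
student=Xiu: ✗
student=Eve: ✗
student=Wes: ✓ → 1
student=Yara: ✗
student=Tara: ✗
student=Rosa: ✗
attendance_count = COUNT(1) = 1
—
[attendance_sum: attendance < 74 OR score >= 74]
student=Mira: ✓ → 18
student=Omar: ✓ → 38
student=Vik: ✓ → 27
student=Uma: ✓ → 0
student=Carmen: ✗
student=Lena: ✓ → 0
student=Xiu: ✗
student=Eve: ✓ → 5
student=Wes: ✓ → 15
student=Yara: ✓ → 31
student=Tara: ✗
student=Rosa: ✗
attendance_sum = 18 + 38 + 27 + 5 + 15 + 31 = 134
—
[score_sum: score > 50 AND attendance BETWEEN 88 AND 99]
student=Mira: ✗
student=Omar: ✗
student=Vik: ✗
student=Uma: ✗
student=Carmen: ✓ → 24
student=Lena: ✗
student=Xiu: ✗
student=Eve: ✗
student=Wes: ✗
student=Yara: ✗
student=Tara: ✗
student=Rosa: ✗
score_sum = 24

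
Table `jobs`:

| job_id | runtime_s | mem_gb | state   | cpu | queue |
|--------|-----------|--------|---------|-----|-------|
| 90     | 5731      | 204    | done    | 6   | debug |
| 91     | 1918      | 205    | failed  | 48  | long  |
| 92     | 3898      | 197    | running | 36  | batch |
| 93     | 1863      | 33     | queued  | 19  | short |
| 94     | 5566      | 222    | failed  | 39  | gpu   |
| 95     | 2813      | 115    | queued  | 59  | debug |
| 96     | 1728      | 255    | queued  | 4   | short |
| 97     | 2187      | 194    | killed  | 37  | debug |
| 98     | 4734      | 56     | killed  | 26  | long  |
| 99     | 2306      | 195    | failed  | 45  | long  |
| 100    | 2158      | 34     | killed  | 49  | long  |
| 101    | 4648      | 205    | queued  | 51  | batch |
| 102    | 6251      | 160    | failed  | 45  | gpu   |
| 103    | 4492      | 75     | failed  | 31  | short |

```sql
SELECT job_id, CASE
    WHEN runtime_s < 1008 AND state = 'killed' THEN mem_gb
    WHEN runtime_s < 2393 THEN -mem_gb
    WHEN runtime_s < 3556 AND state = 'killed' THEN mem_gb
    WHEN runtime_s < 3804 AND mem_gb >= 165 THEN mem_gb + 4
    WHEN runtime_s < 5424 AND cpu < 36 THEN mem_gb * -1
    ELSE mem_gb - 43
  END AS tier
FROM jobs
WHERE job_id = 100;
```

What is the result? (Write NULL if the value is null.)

job_id = 100: runtime_s=2158, mem_gb=34, state=killed, cpu=49, queue=long.
runtime_s < 1008 AND state = 'killed' → false
runtime_s < 2393 → true → -34

-34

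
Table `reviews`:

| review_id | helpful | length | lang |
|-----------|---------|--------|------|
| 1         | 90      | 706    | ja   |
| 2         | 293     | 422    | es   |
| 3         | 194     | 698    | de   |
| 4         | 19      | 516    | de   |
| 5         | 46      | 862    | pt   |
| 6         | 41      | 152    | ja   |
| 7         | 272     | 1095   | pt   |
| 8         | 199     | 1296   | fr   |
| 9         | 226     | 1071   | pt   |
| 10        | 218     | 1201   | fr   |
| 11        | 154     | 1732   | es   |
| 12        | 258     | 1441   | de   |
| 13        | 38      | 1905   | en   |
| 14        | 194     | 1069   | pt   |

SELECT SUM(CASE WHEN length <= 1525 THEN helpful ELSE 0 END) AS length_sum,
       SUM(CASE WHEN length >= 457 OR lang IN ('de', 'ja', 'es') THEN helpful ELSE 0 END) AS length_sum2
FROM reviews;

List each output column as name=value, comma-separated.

[length_sum: length <= 1525]
review_id=1: ✓ → 90
review_id=2: ✓ → 293
review_id=3: ✓ → 194
review_id=4: ✓ → 19
review_id=5: ✓ → 46
review_id=6: ✓ → 41
review_id=7: ✓ → 272
review_id=8: ✓ → 199
review_id=9: ✓ → 226
review_id=10: ✓ → 218
review_id=11: ✗
review_id=12: ✓ → 258
review_id=13: ✗
review_id=14: ✓ → 194
length_sum = 90 + 293 + 194 + 19 + 46 + 41 + 272 + 199 + 226 + 218 + 258 + 194 = 2050
—
[length_sum2: length >= 457 OR lang IN ('de', 'ja', 'es')]
review_id=1: ✓ → 90
review_id=2: ✓ → 293
review_id=3: ✓ → 194
review_id=4: ✓ → 19
review_id=5: ✓ → 46
review_id=6: ✓ → 41
review_id=7: ✓ → 272
review_id=8: ✓ → 199
review_id=9: ✓ → 226
review_id=10: ✓ → 218
review_id=11: ✓ → 154
review_id=12: ✓ → 258
review_id=13: ✓ → 38
review_id=14: ✓ → 194
length_sum2 = 90 + 293 + 194 + 19 + 46 + 41 + 272 + 199 + 226 + 218 + 154 + 258 + 38 + 194 = 2242

length_sum=2050, length_sum2=2242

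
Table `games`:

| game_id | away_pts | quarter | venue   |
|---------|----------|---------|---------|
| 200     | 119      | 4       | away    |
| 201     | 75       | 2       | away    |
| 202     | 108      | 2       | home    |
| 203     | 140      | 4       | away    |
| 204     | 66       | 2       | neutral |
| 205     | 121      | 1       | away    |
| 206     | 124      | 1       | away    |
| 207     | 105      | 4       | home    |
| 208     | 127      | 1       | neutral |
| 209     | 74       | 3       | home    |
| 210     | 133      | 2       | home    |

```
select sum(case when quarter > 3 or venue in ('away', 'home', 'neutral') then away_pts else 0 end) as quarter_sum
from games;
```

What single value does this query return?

game_id=200: ✓ → 119
game_id=201: ✓ → 75
game_id=202: ✓ → 108
game_id=203: ✓ → 140
game_id=204: ✓ → 66
game_id=205: ✓ → 121
game_id=206: ✓ → 124
game_id=207: ✓ → 105
game_id=208: ✓ → 127
game_id=209: ✓ → 74
game_id=210: ✓ → 133
quarter_sum = 119 + 75 + 108 + 140 + 66 + 121 + 124 + 105 + 127 + 74 + 133 = 1192

1192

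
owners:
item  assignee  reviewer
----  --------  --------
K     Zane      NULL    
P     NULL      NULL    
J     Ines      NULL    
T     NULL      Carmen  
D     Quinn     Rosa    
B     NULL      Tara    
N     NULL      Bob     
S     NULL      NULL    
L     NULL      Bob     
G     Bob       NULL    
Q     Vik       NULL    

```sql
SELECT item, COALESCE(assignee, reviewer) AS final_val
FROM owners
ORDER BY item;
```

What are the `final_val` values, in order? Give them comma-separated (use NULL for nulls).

Tara, Quinn, Bob, Ines, Zane, Bob, Bob, NULL, Vik, NULL, Carmen

item=B: assignee=NULL, reviewer=Tara → Tara
item=D: assignee=Quinn → Quinn
item=G: assignee=Bob → Bob
item=J: assignee=Ines → Ines
item=K: assignee=Zane → Zane
item=L: assignee=NULL, reviewer=Bob → Bob
item=N: assignee=NULL, reviewer=Bob → Bob
item=P: assignee=NULL, reviewer=NULL (all NULL) → NULL
item=Q: assignee=Vik → Vik
item=S: assignee=NULL, reviewer=NULL (all NULL) → NULL
item=T: assignee=NULL, reviewer=Carmen → Carmen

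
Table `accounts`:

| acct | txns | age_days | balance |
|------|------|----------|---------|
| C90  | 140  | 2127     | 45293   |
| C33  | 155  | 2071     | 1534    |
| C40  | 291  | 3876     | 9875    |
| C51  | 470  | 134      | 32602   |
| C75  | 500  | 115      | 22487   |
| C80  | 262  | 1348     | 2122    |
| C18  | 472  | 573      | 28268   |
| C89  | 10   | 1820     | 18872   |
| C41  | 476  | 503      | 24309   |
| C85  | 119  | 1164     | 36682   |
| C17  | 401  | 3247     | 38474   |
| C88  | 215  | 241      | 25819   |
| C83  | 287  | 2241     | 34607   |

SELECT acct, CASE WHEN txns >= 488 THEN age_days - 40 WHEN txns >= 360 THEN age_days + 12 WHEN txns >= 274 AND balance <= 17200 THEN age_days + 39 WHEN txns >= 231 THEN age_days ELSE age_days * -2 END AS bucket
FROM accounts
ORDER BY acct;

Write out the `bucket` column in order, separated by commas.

3259, 585, -4142, 3915, 515, 146, 75, 1348, 2241, -2328, -482, -3640, -4254

acct=C17: txns >= 360 → 3259
acct=C18: txns >= 360 → 585
acct=C33: ELSE → -4142
acct=C40: txns >= 274 AND balance <= 17200 → 3915
acct=C41: txns >= 360 → 515
acct=C51: txns >= 360 → 146
acct=C75: txns >= 488 → 75
acct=C80: txns >= 231 → 1348
acct=C83: txns >= 231 → 2241
acct=C85: ELSE → -2328
acct=C88: ELSE → -482
acct=C89: ELSE → -3640
acct=C90: ELSE → -4254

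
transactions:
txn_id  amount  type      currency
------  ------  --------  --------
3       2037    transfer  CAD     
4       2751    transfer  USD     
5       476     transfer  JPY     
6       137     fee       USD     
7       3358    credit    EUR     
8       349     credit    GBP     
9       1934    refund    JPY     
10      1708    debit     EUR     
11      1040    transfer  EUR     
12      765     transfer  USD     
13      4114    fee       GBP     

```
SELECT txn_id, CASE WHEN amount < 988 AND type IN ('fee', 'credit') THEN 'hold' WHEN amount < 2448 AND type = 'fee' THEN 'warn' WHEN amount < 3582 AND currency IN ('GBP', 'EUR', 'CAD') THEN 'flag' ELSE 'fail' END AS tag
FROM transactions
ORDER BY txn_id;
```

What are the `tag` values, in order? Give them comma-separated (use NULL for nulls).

flag, fail, fail, hold, flag, hold, fail, flag, flag, fail, fail

txn_id=3: amount < 3582 AND currency IN ('GBP', 'EUR', 'CAD') → flag
txn_id=4: ELSE → fail
txn_id=5: ELSE → fail
txn_id=6: amount < 988 AND type IN ('fee', 'credit') → hold
txn_id=7: amount < 3582 AND currency IN ('GBP', 'EUR', 'CAD') → flag
txn_id=8: amount < 988 AND type IN ('fee', 'credit') → hold
txn_id=9: ELSE → fail
txn_id=10: amount < 3582 AND currency IN ('GBP', 'EUR', 'CAD') → flag
txn_id=11: amount < 3582 AND currency IN ('GBP', 'EUR', 'CAD') → flag
txn_id=12: ELSE → fail
txn_id=13: ELSE → fail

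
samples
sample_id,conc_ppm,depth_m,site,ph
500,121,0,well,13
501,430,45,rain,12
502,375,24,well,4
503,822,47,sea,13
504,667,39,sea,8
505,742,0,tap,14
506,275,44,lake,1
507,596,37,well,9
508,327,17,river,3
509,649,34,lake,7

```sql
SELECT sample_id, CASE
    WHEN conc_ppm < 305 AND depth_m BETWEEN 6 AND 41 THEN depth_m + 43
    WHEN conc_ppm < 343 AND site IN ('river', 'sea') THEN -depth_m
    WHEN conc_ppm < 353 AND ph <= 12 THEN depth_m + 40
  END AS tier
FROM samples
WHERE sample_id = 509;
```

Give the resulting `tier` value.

NULL

sample_id = 509: conc_ppm=649, depth_m=34, site=lake, ph=7.
conc_ppm < 305 AND depth_m BETWEEN 6 AND 41 → false
conc_ppm < 343 AND site IN ('river', 'sea') → false
conc_ppm < 353 AND ph <= 12 → false
No WHEN matched and there is no ELSE, so the CASE yields NULL.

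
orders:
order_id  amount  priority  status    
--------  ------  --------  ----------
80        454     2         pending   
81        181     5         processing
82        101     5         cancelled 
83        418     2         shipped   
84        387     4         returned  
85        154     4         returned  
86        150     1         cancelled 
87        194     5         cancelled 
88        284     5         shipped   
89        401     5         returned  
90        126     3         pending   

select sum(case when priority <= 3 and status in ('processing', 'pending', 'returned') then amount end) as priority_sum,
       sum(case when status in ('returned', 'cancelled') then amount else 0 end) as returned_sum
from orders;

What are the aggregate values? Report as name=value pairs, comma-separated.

[priority_sum: priority <= 3 and status in ('processing', 'pending', 'returned')]
order_id=80: ✓ → 454
order_id=81: ✗
order_id=82: ✗
order_id=83: ✗
order_id=84: ✗
order_id=85: ✗
order_id=86: ✗
order_id=87: ✗
order_id=88: ✗
order_id=89: ✗
order_id=90: ✓ → 126
priority_sum = 454 + 126 = 580
—
[returned_sum: status in ('returned', 'cancelled')]
order_id=80: ✗
order_id=81: ✗
order_id=82: ✓ → 101
order_id=83: ✗
order_id=84: ✓ → 387
order_id=85: ✓ → 154
order_id=86: ✓ → 150
order_id=87: ✓ → 194
order_id=88: ✗
order_id=89: ✓ → 401
order_id=90: ✗
returned_sum = 101 + 387 + 154 + 150 + 194 + 401 = 1387

priority_sum=580, returned_sum=1387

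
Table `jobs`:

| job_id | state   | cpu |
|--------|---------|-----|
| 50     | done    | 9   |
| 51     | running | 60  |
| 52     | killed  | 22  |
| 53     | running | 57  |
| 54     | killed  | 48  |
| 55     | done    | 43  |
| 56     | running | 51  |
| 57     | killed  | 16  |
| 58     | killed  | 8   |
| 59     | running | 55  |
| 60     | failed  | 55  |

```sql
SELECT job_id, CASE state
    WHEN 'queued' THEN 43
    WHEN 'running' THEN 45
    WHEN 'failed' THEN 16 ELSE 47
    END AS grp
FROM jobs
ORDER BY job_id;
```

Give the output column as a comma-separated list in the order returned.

job_id=50: ELSE → 47
job_id=51: state='running' → 45
job_id=52: ELSE → 47
job_id=53: state='running' → 45
job_id=54: ELSE → 47
job_id=55: ELSE → 47
job_id=56: state='running' → 45
job_id=57: ELSE → 47
job_id=58: ELSE → 47
job_id=59: state='running' → 45
job_id=60: state='failed' → 16

47, 45, 47, 45, 47, 47, 45, 47, 47, 45, 16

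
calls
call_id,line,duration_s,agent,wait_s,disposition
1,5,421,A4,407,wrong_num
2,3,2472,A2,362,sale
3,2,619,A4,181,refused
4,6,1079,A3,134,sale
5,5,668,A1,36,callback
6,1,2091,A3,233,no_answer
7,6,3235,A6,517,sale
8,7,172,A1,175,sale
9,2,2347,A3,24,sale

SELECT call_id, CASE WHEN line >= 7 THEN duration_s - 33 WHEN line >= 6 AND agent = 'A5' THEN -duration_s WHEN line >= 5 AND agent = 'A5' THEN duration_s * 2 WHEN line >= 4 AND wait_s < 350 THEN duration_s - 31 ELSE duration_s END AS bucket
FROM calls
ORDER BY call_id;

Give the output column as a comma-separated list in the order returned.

call_id=1: ELSE → 421
call_id=2: ELSE → 2472
call_id=3: ELSE → 619
call_id=4: line >= 4 AND wait_s < 350 → 1048
call_id=5: line >= 4 AND wait_s < 350 → 637
call_id=6: ELSE → 2091
call_id=7: ELSE → 3235
call_id=8: line >= 7 → 139
call_id=9: ELSE → 2347

421, 2472, 619, 1048, 637, 2091, 3235, 139, 2347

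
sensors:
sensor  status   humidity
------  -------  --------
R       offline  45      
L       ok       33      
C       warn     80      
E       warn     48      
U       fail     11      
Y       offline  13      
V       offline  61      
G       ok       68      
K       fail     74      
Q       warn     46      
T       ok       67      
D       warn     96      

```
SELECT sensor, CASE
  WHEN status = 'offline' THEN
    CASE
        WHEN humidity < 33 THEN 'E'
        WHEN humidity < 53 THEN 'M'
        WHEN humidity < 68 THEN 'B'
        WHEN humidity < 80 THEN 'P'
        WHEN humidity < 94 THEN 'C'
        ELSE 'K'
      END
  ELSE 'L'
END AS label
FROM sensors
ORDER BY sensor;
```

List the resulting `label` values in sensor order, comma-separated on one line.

sensor=C: status='warn' → outer ELSE → L
sensor=D: status='warn' → outer ELSE → L
sensor=E: status='warn' → outer ELSE → L
sensor=G: status='ok' → outer ELSE → L
sensor=K: status='fail' → outer ELSE → L
sensor=L: status='ok' → outer ELSE → L
sensor=Q: status='warn' → outer ELSE → L
sensor=R: status='offline' → inner[humidity < 53] → M
sensor=T: status='ok' → outer ELSE → L
sensor=U: status='fail' → outer ELSE → L
sensor=V: status='offline' → inner[humidity < 68] → B
sensor=Y: status='offline' → inner[humidity < 33] → E

L, L, L, L, L, L, L, M, L, L, B, E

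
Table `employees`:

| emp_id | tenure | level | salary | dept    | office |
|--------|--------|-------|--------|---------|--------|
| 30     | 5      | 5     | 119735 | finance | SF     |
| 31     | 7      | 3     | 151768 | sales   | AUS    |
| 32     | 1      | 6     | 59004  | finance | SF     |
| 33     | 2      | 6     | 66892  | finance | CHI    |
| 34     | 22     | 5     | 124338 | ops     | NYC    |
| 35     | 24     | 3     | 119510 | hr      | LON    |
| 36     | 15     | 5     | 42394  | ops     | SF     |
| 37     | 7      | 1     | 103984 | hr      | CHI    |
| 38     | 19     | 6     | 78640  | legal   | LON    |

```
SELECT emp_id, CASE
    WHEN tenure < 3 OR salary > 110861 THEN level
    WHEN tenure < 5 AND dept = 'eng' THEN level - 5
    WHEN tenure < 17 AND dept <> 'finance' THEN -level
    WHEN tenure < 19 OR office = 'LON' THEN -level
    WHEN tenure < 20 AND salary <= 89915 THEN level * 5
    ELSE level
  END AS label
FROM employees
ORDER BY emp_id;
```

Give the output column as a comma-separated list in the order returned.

emp_id=30: tenure < 3 OR salary > 110861 → 5
emp_id=31: tenure < 3 OR salary > 110861 → 3
emp_id=32: tenure < 3 OR salary > 110861 → 6
emp_id=33: tenure < 3 OR salary > 110861 → 6
emp_id=34: tenure < 3 OR salary > 110861 → 5
emp_id=35: tenure < 3 OR salary > 110861 → 3
emp_id=36: tenure < 17 AND dept <> 'finance' → -5
emp_id=37: tenure < 17 AND dept <> 'finance' → -1
emp_id=38: tenure < 19 OR office = 'LON' → -6

5, 3, 6, 6, 5, 3, -5, -1, -6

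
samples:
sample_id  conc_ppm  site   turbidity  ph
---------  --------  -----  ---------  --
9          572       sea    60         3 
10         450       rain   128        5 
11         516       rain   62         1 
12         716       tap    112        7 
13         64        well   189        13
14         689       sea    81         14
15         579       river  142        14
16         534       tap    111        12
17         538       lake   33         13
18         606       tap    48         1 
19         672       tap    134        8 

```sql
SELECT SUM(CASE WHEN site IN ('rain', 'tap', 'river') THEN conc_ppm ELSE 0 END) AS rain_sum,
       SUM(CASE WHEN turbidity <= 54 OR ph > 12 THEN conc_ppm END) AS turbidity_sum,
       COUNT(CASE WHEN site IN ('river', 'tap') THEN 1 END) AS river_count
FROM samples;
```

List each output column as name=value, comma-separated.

rain_sum=4073, turbidity_sum=2476, river_count=5

[rain_sum: site IN ('rain', 'tap', 'river')]
sample_id=9: ✗
sample_id=10: ✓ → 450
sample_id=11: ✓ → 516
sample_id=12: ✓ → 716
sample_id=13: ✗
sample_id=14: ✗
sample_id=15: ✓ → 579
sample_id=16: ✓ → 534
sample_id=17: ✗
sample_id=18: ✓ → 606
sample_id=19: ✓ → 672
rain_sum = 450 + 516 + 716 + 579 + 534 + 606 + 672 = 4073
—
[turbidity_sum: turbidity <= 54 OR ph > 12]
sample_id=9: ✗
sample_id=10: ✗
sample_id=11: ✗
sample_id=12: ✗
sample_id=13: ✓ → 64
sample_id=14: ✓ → 689
sample_id=15: ✓ → 579
sample_id=16: ✗
sample_id=17: ✓ → 538
sample_id=18: ✓ → 606
sample_id=19: ✗
turbidity_sum = 64 + 689 + 579 + 538 + 606 = 2476
—
[river_count: site IN ('river', 'tap')]
sample_id=9: ✗
sample_id=10: ✗
sample_id=11: ✗
sample_id=12: ✓ → 1
sample_id=13: ✗
sample_id=14: ✗
sample_id=15: ✓ → 1
sample_id=16: ✓ → 1
sample_id=17: ✗
sample_id=18: ✓ → 1
sample_id=19: ✓ → 1
river_count = COUNT(1, 1, 1, 1, 1) = 5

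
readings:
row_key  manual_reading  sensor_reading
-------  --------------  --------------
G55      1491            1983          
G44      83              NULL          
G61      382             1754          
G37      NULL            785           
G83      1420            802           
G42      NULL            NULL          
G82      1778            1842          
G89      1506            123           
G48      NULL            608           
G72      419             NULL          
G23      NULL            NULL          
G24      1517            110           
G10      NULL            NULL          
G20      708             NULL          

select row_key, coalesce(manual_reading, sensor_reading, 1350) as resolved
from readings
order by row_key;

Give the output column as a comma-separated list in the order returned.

row_key=G10: manual_reading=NULL, sensor_reading=NULL, → literal 1350 → 1350
row_key=G20: manual_reading=708 → 708
row_key=G23: manual_reading=NULL, sensor_reading=NULL, → literal 1350 → 1350
row_key=G24: manual_reading=1517 → 1517
row_key=G37: manual_reading=NULL, sensor_reading=785 → 785
row_key=G42: manual_reading=NULL, sensor_reading=NULL, → literal 1350 → 1350
row_key=G44: manual_reading=83 → 83
row_key=G48: manual_reading=NULL, sensor_reading=608 → 608
row_key=G55: manual_reading=1491 → 1491
row_key=G61: manual_reading=382 → 382
row_key=G72: manual_reading=419 → 419
row_key=G82: manual_reading=1778 → 1778
row_key=G83: manual_reading=1420 → 1420
row_key=G89: manual_reading=1506 → 1506

1350, 708, 1350, 1517, 785, 1350, 83, 608, 1491, 382, 419, 1778, 1420, 1506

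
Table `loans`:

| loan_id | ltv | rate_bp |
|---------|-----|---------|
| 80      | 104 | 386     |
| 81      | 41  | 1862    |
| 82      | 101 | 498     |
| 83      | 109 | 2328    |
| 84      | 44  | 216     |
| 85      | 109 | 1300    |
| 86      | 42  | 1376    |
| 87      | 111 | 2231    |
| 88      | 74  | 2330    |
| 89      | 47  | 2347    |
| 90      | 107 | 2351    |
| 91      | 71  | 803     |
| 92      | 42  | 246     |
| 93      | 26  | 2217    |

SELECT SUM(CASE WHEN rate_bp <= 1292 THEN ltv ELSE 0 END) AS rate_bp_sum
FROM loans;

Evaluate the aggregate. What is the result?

362

loan_id=80: ✓ → 104
loan_id=81: ✗
loan_id=82: ✓ → 101
loan_id=83: ✗
loan_id=84: ✓ → 44
loan_id=85: ✗
loan_id=86: ✗
loan_id=87: ✗
loan_id=88: ✗
loan_id=89: ✗
loan_id=90: ✗
loan_id=91: ✓ → 71
loan_id=92: ✓ → 42
loan_id=93: ✗
rate_bp_sum = 104 + 101 + 44 + 71 + 42 = 362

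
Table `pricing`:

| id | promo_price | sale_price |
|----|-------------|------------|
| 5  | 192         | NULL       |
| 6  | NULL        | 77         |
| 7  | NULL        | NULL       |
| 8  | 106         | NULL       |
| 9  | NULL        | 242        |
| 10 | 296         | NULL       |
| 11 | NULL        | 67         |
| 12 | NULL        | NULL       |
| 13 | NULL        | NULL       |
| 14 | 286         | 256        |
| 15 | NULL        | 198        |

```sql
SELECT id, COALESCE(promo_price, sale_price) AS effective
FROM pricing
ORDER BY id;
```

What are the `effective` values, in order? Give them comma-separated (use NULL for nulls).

192, 77, NULL, 106, 242, 296, 67, NULL, NULL, 286, 198

id=5: promo_price=192 → 192
id=6: promo_price=NULL, sale_price=77 → 77
id=7: promo_price=NULL, sale_price=NULL (all NULL) → NULL
id=8: promo_price=106 → 106
id=9: promo_price=NULL, sale_price=242 → 242
id=10: promo_price=296 → 296
id=11: promo_price=NULL, sale_price=67 → 67
id=12: promo_price=NULL, sale_price=NULL (all NULL) → NULL
id=13: promo_price=NULL, sale_price=NULL (all NULL) → NULL
id=14: promo_price=286 → 286
id=15: promo_price=NULL, sale_price=198 → 198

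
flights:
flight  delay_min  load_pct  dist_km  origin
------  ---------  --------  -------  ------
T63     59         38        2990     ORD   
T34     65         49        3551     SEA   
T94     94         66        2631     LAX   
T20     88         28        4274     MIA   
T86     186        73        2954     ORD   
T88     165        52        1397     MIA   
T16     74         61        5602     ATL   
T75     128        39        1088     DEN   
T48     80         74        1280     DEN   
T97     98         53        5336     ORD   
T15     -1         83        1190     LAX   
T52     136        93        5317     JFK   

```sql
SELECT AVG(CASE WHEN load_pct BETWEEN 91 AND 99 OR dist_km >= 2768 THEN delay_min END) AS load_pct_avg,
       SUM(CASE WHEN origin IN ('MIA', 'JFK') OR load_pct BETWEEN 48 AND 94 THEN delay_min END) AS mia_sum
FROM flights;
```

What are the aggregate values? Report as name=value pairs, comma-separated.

load_pct_avg=100.8571428571, mia_sum=985

[load_pct_avg: load_pct BETWEEN 91 AND 99 OR dist_km >= 2768]
flight=T63: ✓ → 59
flight=T34: ✓ → 65
flight=T94: ✗
flight=T20: ✓ → 88
flight=T86: ✓ → 186
flight=T88: ✗
flight=T16: ✓ → 74
flight=T75: ✗
flight=T48: ✗
flight=T97: ✓ → 98
flight=T15: ✗
flight=T52: ✓ → 136
load_pct_avg = (59 + 65 + 88 + 186 + 74 + 98 + 136) / 7 = 100.8571428571
—
[mia_sum: origin IN ('MIA', 'JFK') OR load_pct BETWEEN 48 AND 94]
flight=T63: ✗
flight=T34: ✓ → 65
flight=T94: ✓ → 94
flight=T20: ✓ → 88
flight=T86: ✓ → 186
flight=T88: ✓ → 165
flight=T16: ✓ → 74
flight=T75: ✗
flight=T48: ✓ → 80
flight=T97: ✓ → 98
flight=T15: ✓ → -1
flight=T52: ✓ → 136
mia_sum = 65 + 94 + 88 + 186 + 165 + 74 + 80 + 98 + -1 + 136 = 985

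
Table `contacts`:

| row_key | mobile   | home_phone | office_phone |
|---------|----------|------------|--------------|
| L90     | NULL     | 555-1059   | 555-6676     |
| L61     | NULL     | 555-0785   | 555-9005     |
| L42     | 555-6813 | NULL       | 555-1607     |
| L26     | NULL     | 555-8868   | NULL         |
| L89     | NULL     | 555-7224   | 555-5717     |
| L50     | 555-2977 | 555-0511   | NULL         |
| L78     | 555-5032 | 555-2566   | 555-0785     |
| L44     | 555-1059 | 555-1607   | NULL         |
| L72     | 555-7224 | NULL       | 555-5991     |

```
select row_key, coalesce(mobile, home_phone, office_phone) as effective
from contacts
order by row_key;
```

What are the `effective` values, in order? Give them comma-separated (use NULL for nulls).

row_key=L26: mobile=NULL, home_phone=555-8868 → 555-8868
row_key=L42: mobile=555-6813 → 555-6813
row_key=L44: mobile=555-1059 → 555-1059
row_key=L50: mobile=555-2977 → 555-2977
row_key=L61: mobile=NULL, home_phone=555-0785 → 555-0785
row_key=L72: mobile=555-7224 → 555-7224
row_key=L78: mobile=555-5032 → 555-5032
row_key=L89: mobile=NULL, home_phone=555-7224 → 555-7224
row_key=L90: mobile=NULL, home_phone=555-1059 → 555-1059

555-8868, 555-6813, 555-1059, 555-2977, 555-0785, 555-7224, 555-5032, 555-7224, 555-1059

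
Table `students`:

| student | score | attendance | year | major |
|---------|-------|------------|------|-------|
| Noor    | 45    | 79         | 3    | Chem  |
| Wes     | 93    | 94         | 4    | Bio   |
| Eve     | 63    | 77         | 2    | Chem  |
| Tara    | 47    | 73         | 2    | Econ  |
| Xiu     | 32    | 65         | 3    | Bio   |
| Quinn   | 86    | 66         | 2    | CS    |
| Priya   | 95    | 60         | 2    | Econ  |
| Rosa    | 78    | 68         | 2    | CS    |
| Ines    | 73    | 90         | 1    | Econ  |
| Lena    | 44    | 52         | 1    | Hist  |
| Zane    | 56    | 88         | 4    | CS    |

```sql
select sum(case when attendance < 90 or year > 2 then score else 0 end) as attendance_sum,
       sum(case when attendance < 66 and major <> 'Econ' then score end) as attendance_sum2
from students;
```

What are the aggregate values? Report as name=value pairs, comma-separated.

[attendance_sum: attendance < 90 or year > 2]
student=Noor: ✓ → 45
student=Wes: ✓ → 93
student=Eve: ✓ → 63
student=Tara: ✓ → 47
student=Xiu: ✓ → 32
student=Quinn: ✓ → 86
student=Priya: ✓ → 95
student=Rosa: ✓ → 78
student=Ines: ✗
student=Lena: ✓ → 44
student=Zane: ✓ → 56
attendance_sum = 45 + 93 + 63 + 47 + 32 + 86 + 95 + 78 + 44 + 56 = 639
—
[attendance_sum2: attendance < 66 and major <> 'Econ']
student=Noor: ✗
student=Wes: ✗
student=Eve: ✗
student=Tara: ✗
student=Xiu: ✓ → 32
student=Quinn: ✗
student=Priya: ✗
student=Rosa: ✗
student=Ines: ✗
student=Lena: ✓ → 44
student=Zane: ✗
attendance_sum2 = 32 + 44 = 76

attendance_sum=639, attendance_sum2=76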